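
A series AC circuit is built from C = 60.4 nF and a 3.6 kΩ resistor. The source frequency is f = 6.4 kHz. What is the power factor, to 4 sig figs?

0.9935

ω = 2πf = 40210 rad/s
X_C = 1/(ωC) = 411.7 Ω
Z = 3600 − j411.7 Ω
|Z| = √(3600² + 411.7²) = 3623 Ω
∠Z = arctan(-411.7/3600) = -6.524°
cos φ = cos(-6.524°) = 0.9935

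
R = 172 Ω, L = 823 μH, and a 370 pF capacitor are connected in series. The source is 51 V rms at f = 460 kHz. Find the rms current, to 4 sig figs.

35.08 mA

ω = 2πf = 2.89e+06 rad/s
X_L = ωL = 2379 Ω
X_C = 1/(ωC) = 935.1 Ω
Net reactance X = X_L − X_C = 1444 Ω
Z = 172.0 + j1444 Ω
|Z| = √(172.0² + 1444²) = 1454 Ω
I = V/|Z| = 51/1454 = 35.08 mA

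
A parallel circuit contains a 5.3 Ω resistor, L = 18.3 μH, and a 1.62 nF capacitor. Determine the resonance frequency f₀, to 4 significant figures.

ω₀ = 1/√(LC) = 1/√(1.83e-05 × 1.62e-09) = 5.808e+06 rad/s
f₀ = ω₀/(2π) = 924.4 kHz

924.4 kHz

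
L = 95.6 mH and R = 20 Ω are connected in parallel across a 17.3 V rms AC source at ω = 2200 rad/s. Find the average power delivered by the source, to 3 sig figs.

X_L = ωL = 210 Ω
Parallel: admittances add. Y = 1/R + 1/(jωL)
Y = (0.0500 − j0.00475) S
|Y| = 0.0502 S → |Z| = 1/|Y| = 19.9 Ω, ∠Z = −∠Y = 5.43°
I = V/|Z| = 869 mA
P = VI cos φ = 17.3 × 0.869 × cos(5.43°) = 15.0 W

15.0 W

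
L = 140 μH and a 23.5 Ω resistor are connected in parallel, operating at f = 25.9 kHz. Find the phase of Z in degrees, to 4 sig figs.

ω = 2πf = 162700 rad/s
X_L = ωL = 22.78 Ω
Parallel: admittances add. Y = 1/R + 1/(jωL)
Y = (0.04255 − j0.04389) S
|Y| = 0.06113 S → |Z| = 1/|Y| = 16.36 Ω, ∠Z = −∠Y = 45.89°

45.89°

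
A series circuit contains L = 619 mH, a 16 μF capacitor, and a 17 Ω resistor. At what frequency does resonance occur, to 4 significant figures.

ω₀ = 1/√(LC) = 1/√(0.619 × 1.6e-05) = 317.8 rad/s
f₀ = ω₀/(2π) = 50.57 Hz

50.57 Hz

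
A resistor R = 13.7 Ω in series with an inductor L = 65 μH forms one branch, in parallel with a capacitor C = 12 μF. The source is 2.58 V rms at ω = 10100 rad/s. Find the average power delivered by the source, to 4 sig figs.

484.8 mW

X_L = ωL = 0.6565 Ω
X_C = 1/(ωC) = 8.251 Ω
Branch 1 (R+jX_L): Z₁ = 13.70 + j0.6565 Ω, |Z₁| = 13.72 Ω
Branch 2 (−jX_C): Z₂ = −j8.251 Ω
Parallel: Z = Z₁Z₂/(Z₁+Z₂), |Z| = 7.225 Ω, ∠Z = -58.26°
I = V/|Z| = 357.1 mA
P = VI cos φ = 2.58 × 0.3571 × cos(-58.26°) = 484.8 mW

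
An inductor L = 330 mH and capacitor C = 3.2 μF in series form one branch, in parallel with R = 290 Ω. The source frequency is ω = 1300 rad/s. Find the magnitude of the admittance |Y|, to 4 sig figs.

6.325 mS

X_L = ωL = 429.0 Ω
X_C = 1/(ωC) = 240.4 Ω
Branch 1: Z₁ = R = 290.0 Ω
Branch 2 (series LC): Z₂ = j(X_L − X_C) = j188.6 Ω
Parallel: Z = Z₁Z₂/(Z₁+Z₂), |Z| = 158.1 Ω, ∠Z = 56.96°
|Y| = 1/|Z| = 6.325 mS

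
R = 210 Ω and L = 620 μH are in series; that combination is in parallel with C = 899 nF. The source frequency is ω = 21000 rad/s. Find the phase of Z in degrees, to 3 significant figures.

X_L = ωL = 13.0 Ω
X_C = 1/(ωC) = 53.0 Ω
Branch 1 (R+jX_L): Z₁ = 210 + j13.0 Ω, |Z₁| = 210 Ω
Branch 2 (−jX_C): Z₂ = −j53.0 Ω
Parallel: Z = Z₁Z₂/(Z₁+Z₂), |Z| = 52.1 Ω, ∠Z = -75.7°

-75.7°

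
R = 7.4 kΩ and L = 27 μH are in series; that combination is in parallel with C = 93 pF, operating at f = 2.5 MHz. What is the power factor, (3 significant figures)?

0.0923

ω = 2πf = 1.571e+07 rad/s
X_L = ωL = 424 Ω
X_C = 1/(ωC) = 685 Ω
Branch 1 (R+jX_L): Z₁ = 7400 + j424 Ω, |Z₁| = 7410 Ω
Branch 2 (−jX_C): Z₂ = −j685 Ω
Parallel: Z = Z₁Z₂/(Z₁+Z₂), |Z| = 685 Ω, ∠Z = -84.7°
cos φ = cos(-84.7°) = 0.0923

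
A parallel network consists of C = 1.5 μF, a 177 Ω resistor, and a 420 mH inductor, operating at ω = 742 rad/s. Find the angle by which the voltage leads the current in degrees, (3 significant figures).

X_L = ωL = 312 Ω
X_C = 1/(ωC) = 898 Ω
Parallel: admittances add. Y = 1/R + 1/(jωL) + jωC
Y = (0.00565 − j0.00210) S
|Y| = 0.00603 S → |Z| = 1/|Y| = 166 Ω, ∠Z = −∠Y = 20.4°

20.4°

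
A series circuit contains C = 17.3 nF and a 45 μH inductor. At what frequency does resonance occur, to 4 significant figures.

ω₀ = 1/√(LC) = 1/√(4.5e-05 × 1.73e-08) = 1.133e+06 rad/s
f₀ = ω₀/(2π) = 180.4 kHz

180.4 kHz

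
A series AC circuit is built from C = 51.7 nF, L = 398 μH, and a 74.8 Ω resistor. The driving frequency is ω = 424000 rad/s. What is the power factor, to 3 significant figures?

0.519

X_L = ωL = 169 Ω
X_C = 1/(ωC) = 45.6 Ω
Net reactance X = X_L − X_C = 123 Ω
Z = 74.8 + j123 Ω
|Z| = √(74.8² + 123²) = 144 Ω
∠Z = arctan(123/74.8) = 58.7°
cos φ = cos(58.7°) = 0.519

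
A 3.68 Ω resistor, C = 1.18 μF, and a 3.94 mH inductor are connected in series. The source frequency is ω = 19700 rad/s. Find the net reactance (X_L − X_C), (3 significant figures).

34.6 Ω

X_L = ωL = 77.6 Ω
X_C = 1/(ωC) = 43.0 Ω
X = 77.6 − 43.0 = 34.6 Ω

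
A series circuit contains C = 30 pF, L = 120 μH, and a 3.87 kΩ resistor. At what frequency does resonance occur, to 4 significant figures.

ω₀ = 1/√(LC) = 1/√(0.00012 × 3e-11) = 1.667e+07 rad/s
f₀ = ω₀/(2π) = 2.653 MHz

2.653 MHz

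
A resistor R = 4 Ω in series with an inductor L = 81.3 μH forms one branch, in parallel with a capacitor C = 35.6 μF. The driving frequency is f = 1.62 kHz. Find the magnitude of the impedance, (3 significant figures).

ω = 2πf = 10180 rad/s
X_L = ωL = 0.828 Ω
X_C = 1/(ωC) = 2.76 Ω
Branch 1 (R+jX_L): Z₁ = 4.00 + j0.828 Ω, |Z₁| = 4.08 Ω
Branch 2 (−jX_C): Z₂ = −j2.76 Ω
Parallel: Z = Z₁Z₂/(Z₁+Z₂), |Z| = 2.54 Ω, ∠Z = -52.5°

2.54 Ω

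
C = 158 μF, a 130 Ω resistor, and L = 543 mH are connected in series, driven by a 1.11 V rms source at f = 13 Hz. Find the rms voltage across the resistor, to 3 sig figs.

ω = 2πf = 81.68 rad/s
X_L = ωL = 44.4 Ω
X_C = 1/(ωC) = 77.5 Ω
Net reactance X = X_L − X_C = -33.1 Ω
Z = 130 − j33.1 Ω
|Z| = √(130² + 33.1²) = 134 Ω
I = V/|Z| = 8.27 mA
V_R = I·|Z_R| = 0.00827 × 130 = 1.08 V

1.08 V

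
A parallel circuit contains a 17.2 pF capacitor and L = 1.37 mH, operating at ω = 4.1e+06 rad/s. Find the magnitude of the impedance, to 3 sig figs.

X_L = ωL = 5620 Ω
X_C = 1/(ωC) = 14200 Ω
Parallel: admittances add. Y = 1/(jωL) + jωC
Y = (0 − j0.000108) S
|Y| = 0.000108 S → |Z| = 1/|Y| = 9300 Ω, ∠Z = −∠Y = 90.0°

9300 Ω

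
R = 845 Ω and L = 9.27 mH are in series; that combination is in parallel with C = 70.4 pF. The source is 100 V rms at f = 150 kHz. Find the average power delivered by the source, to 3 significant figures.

110 mW

ω = 2πf = 942500 rad/s
X_L = ωL = 8740 Ω
X_C = 1/(ωC) = 15100 Ω
Branch 1 (R+jX_L): Z₁ = 845 + j8740 Ω, |Z₁| = 8780 Ω
Branch 2 (−jX_C): Z₂ = −j15100 Ω
Parallel: Z = Z₁Z₂/(Z₁+Z₂), |Z| = 20700 Ω, ∠Z = 76.9°
I = V/|Z| = 4.83 mA
P = VI cos φ = 100 × 0.00483 × cos(76.9°) = 110 mW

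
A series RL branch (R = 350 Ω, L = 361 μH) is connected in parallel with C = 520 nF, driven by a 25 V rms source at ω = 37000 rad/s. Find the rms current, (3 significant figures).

484 mA

X_L = ωL = 13.4 Ω
X_C = 1/(ωC) = 52.0 Ω
Branch 1 (R+jX_L): Z₁ = 350 + j13.4 Ω, |Z₁| = 350 Ω
Branch 2 (−jX_C): Z₂ = −j52.0 Ω
Parallel: Z = Z₁Z₂/(Z₁+Z₂), |Z| = 51.7 Ω, ∠Z = -81.5°
I = V/|Z| = 25/51.7 = 484 mA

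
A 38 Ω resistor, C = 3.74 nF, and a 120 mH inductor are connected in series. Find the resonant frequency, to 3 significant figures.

ω₀ = 1/√(LC) = 1/√(0.12 × 3.74e-09) = 47200 rad/s
f₀ = ω₀/(2π) = 7.51 kHz

7.51 kHz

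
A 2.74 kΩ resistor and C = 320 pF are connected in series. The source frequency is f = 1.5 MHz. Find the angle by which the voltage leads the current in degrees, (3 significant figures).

-6.90°

ω = 2πf = 9.425e+06 rad/s
X_C = 1/(ωC) = 332 Ω
Z = 2740 − j332 Ω
|Z| = √(2740² + 332²) = 2760 Ω
∠Z = arctan(-332/2740) = -6.90°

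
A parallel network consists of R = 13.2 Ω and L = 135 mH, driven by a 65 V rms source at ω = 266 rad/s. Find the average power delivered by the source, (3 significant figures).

X_L = ωL = 35.9 Ω
Parallel: admittances add. Y = 1/R + 1/(jωL)
Y = (0.0758 − j0.0278) S
|Y| = 0.0807 S → |Z| = 1/|Y| = 12.4 Ω, ∠Z = −∠Y = 20.2°
I = V/|Z| = 5.25 A
P = VI cos φ = 65 × 5.25 × cos(20.2°) = 320 W

320 W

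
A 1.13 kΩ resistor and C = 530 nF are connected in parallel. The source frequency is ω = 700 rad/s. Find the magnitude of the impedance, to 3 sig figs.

X_C = 1/(ωC) = 2700 Ω
Parallel: admittances add. Y = 1/R + jωC
Y = (0.000885 + j0.000371) S
|Y| = 0.000960 S → |Z| = 1/|Y| = 1040 Ω, ∠Z = −∠Y = -22.7°

1040 Ω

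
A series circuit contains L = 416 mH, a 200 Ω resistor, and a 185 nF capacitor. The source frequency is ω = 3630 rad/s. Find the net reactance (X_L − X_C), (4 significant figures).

20.99 Ω

X_L = ωL = 1510 Ω
X_C = 1/(ωC) = 1489 Ω
X = 1510 − 1489 = 20.99 Ω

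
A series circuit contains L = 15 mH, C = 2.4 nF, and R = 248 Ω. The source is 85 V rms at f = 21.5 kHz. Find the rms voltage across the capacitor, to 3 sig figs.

ω = 2πf = 135100 rad/s
X_L = ωL = 2030 Ω
X_C = 1/(ωC) = 3080 Ω
Net reactance X = X_L − X_C = -1060 Ω
Z = 248 − j1060 Ω
|Z| = √(248² + 1060²) = 1090 Ω
I = V/|Z| = 78.2 mA
V_C = I·|Z_C| = 0.0782 × 3080 = 241 V

241 V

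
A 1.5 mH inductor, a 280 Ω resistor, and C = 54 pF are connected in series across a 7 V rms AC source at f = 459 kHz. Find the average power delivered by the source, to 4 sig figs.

ω = 2πf = 2.884e+06 rad/s
X_L = ωL = 4326 Ω
X_C = 1/(ωC) = 6421 Ω
Net reactance X = X_L − X_C = -2095 Ω
Z = 280.0 − j2095 Ω
|Z| = √(280.0² + 2095²) = 2114 Ω
∠Z = arctan(-2095/280.0) = -82.39°
I = V/|Z| = 3.312 mA
P = VI cos φ = 7 × 0.003312 × cos(-82.39°) = 3.071 mW

3.071 mW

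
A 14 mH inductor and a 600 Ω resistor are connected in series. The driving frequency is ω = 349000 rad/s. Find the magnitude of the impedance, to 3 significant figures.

X_L = ωL = 4890 Ω
Z = 600 + j4890 Ω
|Z| = √(600² + 4890²) = 4920 Ω

4920 Ω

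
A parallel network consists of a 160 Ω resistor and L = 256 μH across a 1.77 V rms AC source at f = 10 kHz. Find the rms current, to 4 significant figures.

110.6 mA

ω = 2πf = 62830 rad/s
X_L = ωL = 16.08 Ω
Parallel: admittances add. Y = 1/R + 1/(jωL)
Y = (0.006250 − j0.06217) S
|Y| = 0.06248 S → |Z| = 1/|Y| = 16.00 Ω, ∠Z = −∠Y = 84.26°
I = V/|Z| = 1.77/16.00 = 110.6 mA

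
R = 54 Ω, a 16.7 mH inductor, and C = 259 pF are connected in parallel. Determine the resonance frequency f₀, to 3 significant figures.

ω₀ = 1/√(LC) = 1/√(0.0167 × 2.59e-10) = 480800 rad/s
f₀ = ω₀/(2π) = 76.5 kHz

76.5 kHz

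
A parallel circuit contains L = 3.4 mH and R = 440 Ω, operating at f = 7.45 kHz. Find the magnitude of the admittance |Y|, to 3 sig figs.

6.68 mS

ω = 2πf = 46810 rad/s
X_L = ωL = 159 Ω
Parallel: admittances add. Y = 1/R + 1/(jωL)
Y = (0.00227 − j0.00628) S
|Y| = 0.00668 S → |Z| = 1/|Y| = 150 Ω, ∠Z = −∠Y = 70.1°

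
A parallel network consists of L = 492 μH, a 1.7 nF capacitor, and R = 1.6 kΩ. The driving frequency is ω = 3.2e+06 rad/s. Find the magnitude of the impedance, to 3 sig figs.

206 Ω

X_L = ωL = 1570 Ω
X_C = 1/(ωC) = 184 Ω
Parallel: admittances add. Y = 1/R + 1/(jωL) + jωC
Y = (0.000625 + j0.00480) S
|Y| = 0.00485 S → |Z| = 1/|Y| = 206 Ω, ∠Z = −∠Y = -82.6°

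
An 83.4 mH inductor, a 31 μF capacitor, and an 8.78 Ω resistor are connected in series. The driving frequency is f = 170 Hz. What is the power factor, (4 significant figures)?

0.1475

ω = 2πf = 1068 rad/s
X_L = ωL = 89.08 Ω
X_C = 1/(ωC) = 30.20 Ω
Net reactance X = X_L − X_C = 58.88 Ω
Z = 8.780 + j58.88 Ω
|Z| = √(8.780² + 58.88²) = 59.53 Ω
∠Z = arctan(58.88/8.780) = 81.52°
cos φ = cos(81.52°) = 0.1475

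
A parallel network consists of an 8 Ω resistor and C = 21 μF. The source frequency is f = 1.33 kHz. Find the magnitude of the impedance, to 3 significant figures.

ω = 2πf = 8357 rad/s
X_C = 1/(ωC) = 5.70 Ω
Parallel: admittances add. Y = 1/R + jωC
Y = (0.125 + j0.175) S
|Y| = 0.215 S → |Z| = 1/|Y| = 4.64 Ω, ∠Z = −∠Y = -54.5°

4.64 Ω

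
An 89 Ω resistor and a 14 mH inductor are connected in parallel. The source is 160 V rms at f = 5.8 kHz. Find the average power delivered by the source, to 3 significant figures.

ω = 2πf = 36440 rad/s
X_L = ωL = 510 Ω
Parallel: admittances add. Y = 1/R + 1/(jωL)
Y = (0.0112 − j0.00196) S
|Y| = 0.0114 S → |Z| = 1/|Y| = 87.7 Ω, ∠Z = −∠Y = 9.90°
I = V/|Z| = 1.82 A
P = VI cos φ = 160 × 1.82 × cos(9.90°) = 288 W

288 W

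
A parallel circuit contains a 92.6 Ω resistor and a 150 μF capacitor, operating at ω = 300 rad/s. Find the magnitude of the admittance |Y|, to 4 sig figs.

46.28 mS

X_C = 1/(ωC) = 22.22 Ω
Parallel: admittances add. Y = 1/R + jωC
Y = (0.01080 + j0.04500) S
|Y| = 0.04628 S → |Z| = 1/|Y| = 21.61 Ω, ∠Z = −∠Y = -76.51°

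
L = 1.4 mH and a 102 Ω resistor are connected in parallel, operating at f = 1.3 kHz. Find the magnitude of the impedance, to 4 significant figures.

ω = 2πf = 8168 rad/s
X_L = ωL = 11.44 Ω
Parallel: admittances add. Y = 1/R + 1/(jωL)
Y = (0.009804 − j0.08745) S
|Y| = 0.08800 S → |Z| = 1/|Y| = 11.36 Ω, ∠Z = −∠Y = 83.60°

11.36 Ω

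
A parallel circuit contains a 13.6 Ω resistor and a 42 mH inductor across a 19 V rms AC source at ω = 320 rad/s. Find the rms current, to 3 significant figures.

1.99 A

X_L = ωL = 13.4 Ω
Parallel: admittances add. Y = 1/R + 1/(jωL)
Y = (0.0735 − j0.0744) S
|Y| = 0.105 S → |Z| = 1/|Y| = 9.56 Ω, ∠Z = −∠Y = 45.3°
I = V/|Z| = 19/9.56 = 1.99 A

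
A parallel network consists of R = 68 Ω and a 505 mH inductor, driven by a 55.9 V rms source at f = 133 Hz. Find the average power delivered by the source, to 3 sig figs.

ω = 2πf = 835.7 rad/s
X_L = ωL = 422 Ω
Parallel: admittances add. Y = 1/R + 1/(jωL)
Y = (0.0147 − j0.00237) S
|Y| = 0.0149 S → |Z| = 1/|Y| = 67.1 Ω, ∠Z = −∠Y = 9.15°
I = V/|Z| = 833 mA
P = VI cos φ = 55.9 × 0.833 × cos(9.15°) = 46.0 W

46.0 W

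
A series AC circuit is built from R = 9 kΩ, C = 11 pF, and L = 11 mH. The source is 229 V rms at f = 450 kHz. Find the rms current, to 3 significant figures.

ω = 2πf = 2.827e+06 rad/s
X_L = ωL = 31100 Ω
X_C = 1/(ωC) = 32200 Ω
Net reactance X = X_L − X_C = -1050 Ω
Z = 9000 − j1050 Ω
|Z| = √(9000² + 1050²) = 9060 Ω
I = V/|Z| = 229/9060 = 25.3 mA

25.3 mA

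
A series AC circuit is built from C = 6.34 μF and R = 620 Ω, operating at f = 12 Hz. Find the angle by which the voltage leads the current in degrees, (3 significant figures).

-73.5°

ω = 2πf = 75.40 rad/s
X_C = 1/(ωC) = 2090 Ω
Z = 620 − j2090 Ω
|Z| = √(620² + 2090²) = 2180 Ω
∠Z = arctan(-2090/620) = -73.5°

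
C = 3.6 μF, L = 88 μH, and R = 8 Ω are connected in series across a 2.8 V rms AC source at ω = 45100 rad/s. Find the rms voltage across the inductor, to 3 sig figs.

X_L = ωL = 3.97 Ω
X_C = 1/(ωC) = 6.16 Ω
Net reactance X = X_L − X_C = -2.19 Ω
Z = 8.00 − j2.19 Ω
|Z| = √(8.00² + 2.19²) = 8.29 Ω
I = V/|Z| = 338 mA
V_L = I·|Z_L| = 0.338 × 3.97 = 1.34 V

1.34 V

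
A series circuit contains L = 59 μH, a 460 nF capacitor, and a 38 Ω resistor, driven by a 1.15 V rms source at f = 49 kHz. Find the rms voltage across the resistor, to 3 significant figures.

1.10 V

ω = 2πf = 307900 rad/s
X_L = ωL = 18.2 Ω
X_C = 1/(ωC) = 7.06 Ω
Net reactance X = X_L − X_C = 11.1 Ω
Z = 38.0 + j11.1 Ω
|Z| = √(38.0² + 11.1²) = 39.6 Ω
I = V/|Z| = 29.0 mA
V_R = I·|Z_R| = 0.0290 × 38.0 = 1.10 V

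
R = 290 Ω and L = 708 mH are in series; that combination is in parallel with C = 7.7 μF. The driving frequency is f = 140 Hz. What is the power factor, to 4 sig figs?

0.1120

ω = 2πf = 879.6 rad/s
X_L = ωL = 622.8 Ω
X_C = 1/(ωC) = 147.6 Ω
Branch 1 (R+jX_L): Z₁ = 290.0 + j622.8 Ω, |Z₁| = 687.0 Ω
Branch 2 (−jX_C): Z₂ = −j147.6 Ω
Parallel: Z = Z₁Z₂/(Z₁+Z₂), |Z| = 182.2 Ω, ∠Z = -83.57°
cos φ = cos(-83.57°) = 0.1120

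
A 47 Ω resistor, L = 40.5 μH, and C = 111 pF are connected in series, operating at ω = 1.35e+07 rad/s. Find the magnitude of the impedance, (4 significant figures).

X_L = ωL = 546.8 Ω
X_C = 1/(ωC) = 667.3 Ω
Net reactance X = X_L − X_C = -120.6 Ω
Z = 47.00 − j120.6 Ω
|Z| = √(47.00² + 120.6²) = 129.4 Ω

129.4 Ω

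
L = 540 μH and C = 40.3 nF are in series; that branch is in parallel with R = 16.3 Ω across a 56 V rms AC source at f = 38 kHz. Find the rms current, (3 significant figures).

4.10 A

ω = 2πf = 238800 rad/s
X_L = ωL = 129 Ω
X_C = 1/(ωC) = 104 Ω
Branch 1: Z₁ = R = 16.3 Ω
Branch 2 (series LC): Z₂ = j(X_L − X_C) = j25.0 Ω
Parallel: Z = Z₁Z₂/(Z₁+Z₂), |Z| = 13.7 Ω, ∠Z = 33.1°
I = V/|Z| = 56/13.7 = 4.10 A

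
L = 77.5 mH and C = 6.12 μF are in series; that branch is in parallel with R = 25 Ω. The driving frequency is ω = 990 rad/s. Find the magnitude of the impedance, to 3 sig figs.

24.1 Ω

X_L = ωL = 76.7 Ω
X_C = 1/(ωC) = 165 Ω
Branch 1: Z₁ = R = 25.0 Ω
Branch 2 (series LC): Z₂ = j(X_L − X_C) = −j88.3 Ω
Parallel: Z = Z₁Z₂/(Z₁+Z₂), |Z| = 24.1 Ω, ∠Z = -15.8°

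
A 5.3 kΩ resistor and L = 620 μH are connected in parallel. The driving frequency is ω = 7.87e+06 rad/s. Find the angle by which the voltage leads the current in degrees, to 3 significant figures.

X_L = ωL = 4880 Ω
Parallel: admittances add. Y = 1/R + 1/(jωL)
Y = (0.000189 − j0.000205) S
|Y| = 0.000279 S → |Z| = 1/|Y| = 3590 Ω, ∠Z = −∠Y = 47.4°

47.4°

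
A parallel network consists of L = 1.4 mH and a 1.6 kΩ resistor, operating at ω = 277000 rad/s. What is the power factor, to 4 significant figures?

X_L = ωL = 387.8 Ω
Parallel: admittances add. Y = 1/R + 1/(jωL)
Y = (0.0006250 − j0.002579) S
|Y| = 0.002653 S → |Z| = 1/|Y| = 376.9 Ω, ∠Z = −∠Y = 76.38°
cos φ = cos(76.38°) = 0.2356

0.2356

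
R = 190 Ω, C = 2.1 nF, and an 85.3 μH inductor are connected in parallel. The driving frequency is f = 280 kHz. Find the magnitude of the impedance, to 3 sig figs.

165 Ω

ω = 2πf = 1.759e+06 rad/s
X_L = ωL = 150 Ω
X_C = 1/(ωC) = 271 Ω
Parallel: admittances add. Y = 1/R + 1/(jωL) + jωC
Y = (0.00526 − j0.00297) S
|Y| = 0.00604 S → |Z| = 1/|Y| = 165 Ω, ∠Z = −∠Y = 29.4°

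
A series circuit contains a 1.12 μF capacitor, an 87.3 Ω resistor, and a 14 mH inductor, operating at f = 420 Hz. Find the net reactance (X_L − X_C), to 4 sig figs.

ω = 2πf = 2639 rad/s
X_L = ωL = 36.95 Ω
X_C = 1/(ωC) = 338.3 Ω
X = 36.95 − 338.3 = -301.4 Ω

-301.4 Ω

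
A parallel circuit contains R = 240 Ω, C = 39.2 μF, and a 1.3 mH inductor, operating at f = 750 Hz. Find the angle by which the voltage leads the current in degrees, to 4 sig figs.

ω = 2πf = 4712 rad/s
X_L = ωL = 6.126 Ω
X_C = 1/(ωC) = 5.413 Ω
Parallel: admittances add. Y = 1/R + 1/(jωL) + jωC
Y = (0.004167 + j0.02149) S
|Y| = 0.02189 S → |Z| = 1/|Y| = 45.68 Ω, ∠Z = −∠Y = -79.03°

-79.03°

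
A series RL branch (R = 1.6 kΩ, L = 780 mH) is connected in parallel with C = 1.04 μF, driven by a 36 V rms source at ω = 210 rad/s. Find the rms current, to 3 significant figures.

23.0 mA

X_L = ωL = 164 Ω
X_C = 1/(ωC) = 4580 Ω
Branch 1 (R+jX_L): Z₁ = 1600 + j164 Ω, |Z₁| = 1610 Ω
Branch 2 (−jX_C): Z₂ = −j4580 Ω
Parallel: Z = Z₁Z₂/(Z₁+Z₂), |Z| = 1570 Ω, ∠Z = -14.1°
I = V/|Z| = 36/1570 = 23.0 mA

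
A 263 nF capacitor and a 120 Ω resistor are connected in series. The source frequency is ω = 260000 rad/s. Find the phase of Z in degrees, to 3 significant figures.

X_C = 1/(ωC) = 14.6 Ω
Z = 120 − j14.6 Ω
|Z| = √(120² + 14.6²) = 121 Ω
∠Z = arctan(-14.6/120) = -6.95°

-6.95°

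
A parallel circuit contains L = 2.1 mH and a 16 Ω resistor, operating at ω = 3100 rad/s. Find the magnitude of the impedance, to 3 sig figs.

6.03 Ω

X_L = ωL = 6.51 Ω
Parallel: admittances add. Y = 1/R + 1/(jωL)
Y = (0.0625 − j0.154) S
|Y| = 0.166 S → |Z| = 1/|Y| = 6.03 Ω, ∠Z = −∠Y = 67.9°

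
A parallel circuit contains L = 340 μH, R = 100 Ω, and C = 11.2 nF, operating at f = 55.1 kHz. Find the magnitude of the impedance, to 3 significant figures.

ω = 2πf = 346200 rad/s
X_L = ωL = 118 Ω
X_C = 1/(ωC) = 258 Ω
Parallel: admittances add. Y = 1/R + 1/(jωL) + jωC
Y = (0.0100 − j0.00462) S
|Y| = 0.0110 S → |Z| = 1/|Y| = 90.8 Ω, ∠Z = −∠Y = 24.8°

90.8 Ω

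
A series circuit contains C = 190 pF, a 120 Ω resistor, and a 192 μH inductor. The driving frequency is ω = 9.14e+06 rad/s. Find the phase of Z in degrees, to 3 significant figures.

84.2°

X_L = ωL = 1750 Ω
X_C = 1/(ωC) = 576 Ω
Net reactance X = X_L − X_C = 1180 Ω
Z = 120 + j1180 Ω
|Z| = √(120² + 1180²) = 1190 Ω
∠Z = arctan(1180/120) = 84.2°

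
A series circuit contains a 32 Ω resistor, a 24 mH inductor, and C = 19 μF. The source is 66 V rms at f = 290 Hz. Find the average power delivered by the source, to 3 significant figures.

ω = 2πf = 1822 rad/s
X_L = ωL = 43.7 Ω
X_C = 1/(ωC) = 28.9 Ω
Net reactance X = X_L − X_C = 14.8 Ω
Z = 32.0 + j14.8 Ω
|Z| = √(32.0² + 14.8²) = 35.3 Ω
∠Z = arctan(14.8/32.0) = 24.9°
I = V/|Z| = 1.87 A
P = VI cos φ = 66 × 1.87 × cos(24.9°) = 112 W

112 W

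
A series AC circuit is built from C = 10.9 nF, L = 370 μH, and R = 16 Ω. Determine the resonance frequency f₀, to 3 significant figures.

79.3 kHz

ω₀ = 1/√(LC) = 1/√(0.00037 × 1.09e-08) = 498000 rad/s
f₀ = ω₀/(2π) = 79.3 kHz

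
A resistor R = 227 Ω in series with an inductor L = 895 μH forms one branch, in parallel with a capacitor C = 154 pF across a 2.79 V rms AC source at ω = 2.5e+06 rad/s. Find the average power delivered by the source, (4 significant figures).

X_L = ωL = 2238 Ω
X_C = 1/(ωC) = 2597 Ω
Branch 1 (R+jX_L): Z₁ = 227.0 + j2238 Ω, |Z₁| = 2249 Ω
Branch 2 (−jX_C): Z₂ = −j2597 Ω
Parallel: Z = Z₁Z₂/(Z₁+Z₂), |Z| = 13730 Ω, ∠Z = 51.97°
I = V/|Z| = 203.2 μA
P = VI cos φ = 2.79 × 0.0002032 × cos(51.97°) = 349.4 μW

349.4 μW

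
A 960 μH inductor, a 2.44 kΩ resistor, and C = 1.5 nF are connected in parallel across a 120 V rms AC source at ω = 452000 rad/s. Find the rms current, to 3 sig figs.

X_L = ωL = 434 Ω
X_C = 1/(ωC) = 1470 Ω
Parallel: admittances add. Y = 1/R + 1/(jωL) + jωC
Y = (0.000410 − j0.00163) S
|Y| = 0.00168 S → |Z| = 1/|Y| = 596 Ω, ∠Z = −∠Y = 75.9°
I = V/|Z| = 120/596 = 201 mA

201 mA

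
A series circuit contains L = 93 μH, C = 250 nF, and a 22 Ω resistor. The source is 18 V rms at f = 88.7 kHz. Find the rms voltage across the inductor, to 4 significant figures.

ω = 2πf = 557300 rad/s
X_L = ωL = 51.83 Ω
X_C = 1/(ωC) = 7.177 Ω
Net reactance X = X_L − X_C = 44.65 Ω
Z = 22.00 + j44.65 Ω
|Z| = √(22.00² + 44.65²) = 49.78 Ω
I = V/|Z| = 361.6 mA
V_L = I·|Z_L| = 0.3616 × 51.83 = 18.74 V

18.74 V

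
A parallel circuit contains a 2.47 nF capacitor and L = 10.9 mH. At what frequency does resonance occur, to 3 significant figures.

ω₀ = 1/√(LC) = 1/√(0.0109 × 2.47e-09) = 192700 rad/s
f₀ = ω₀/(2π) = 30.7 kHz

30.7 kHz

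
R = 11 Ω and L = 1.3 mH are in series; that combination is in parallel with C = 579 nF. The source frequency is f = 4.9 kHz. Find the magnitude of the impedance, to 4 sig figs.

ω = 2πf = 30790 rad/s
X_L = ωL = 40.02 Ω
X_C = 1/(ωC) = 56.10 Ω
Branch 1 (R+jX_L): Z₁ = 11.00 + j40.02 Ω, |Z₁| = 41.51 Ω
Branch 2 (−jX_C): Z₂ = −j56.10 Ω
Parallel: Z = Z₁Z₂/(Z₁+Z₂), |Z| = 119.5 Ω, ∠Z = 40.25°

119.5 Ω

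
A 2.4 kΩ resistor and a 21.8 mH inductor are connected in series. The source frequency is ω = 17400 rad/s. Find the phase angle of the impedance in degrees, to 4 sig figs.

X_L = ωL = 379.3 Ω
Z = 2400 + j379.3 Ω
|Z| = √(2400² + 379.3²) = 2430 Ω
∠Z = arctan(379.3/2400) = 8.981°

8.981°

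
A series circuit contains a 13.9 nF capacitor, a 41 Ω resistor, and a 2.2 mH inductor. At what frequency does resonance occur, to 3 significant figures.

ω₀ = 1/√(LC) = 1/√(0.0022 × 1.39e-08) = 180800 rad/s
f₀ = ω₀/(2π) = 28.8 kHz

28.8 kHz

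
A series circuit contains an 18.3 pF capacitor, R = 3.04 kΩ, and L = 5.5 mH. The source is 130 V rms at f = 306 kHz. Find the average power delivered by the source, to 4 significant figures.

156.8 mW

ω = 2πf = 1.923e+06 rad/s
X_L = ωL = 10570 Ω
X_C = 1/(ωC) = 28420 Ω
Net reactance X = X_L − X_C = -17850 Ω
Z = 3040 − j17850 Ω
|Z| = √(3040² + 17850²) = 18100 Ω
∠Z = arctan(-17850/3040) = -80.33°
I = V/|Z| = 7.181 mA
P = VI cos φ = 130 × 0.007181 × cos(-80.33°) = 156.8 mW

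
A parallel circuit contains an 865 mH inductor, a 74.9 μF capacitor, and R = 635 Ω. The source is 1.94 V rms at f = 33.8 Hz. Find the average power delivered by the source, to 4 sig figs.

5.927 mW

ω = 2πf = 212.4 rad/s
X_L = ωL = 183.7 Ω
X_C = 1/(ωC) = 62.87 Ω
Parallel: admittances add. Y = 1/R + 1/(jωL) + jωC
Y = (0.001575 + j0.01046) S
|Y| = 0.01058 S → |Z| = 1/|Y| = 94.51 Ω, ∠Z = −∠Y = -81.44°
I = V/|Z| = 20.53 mA
P = VI cos φ = 1.94 × 0.02053 × cos(-81.44°) = 5.927 mW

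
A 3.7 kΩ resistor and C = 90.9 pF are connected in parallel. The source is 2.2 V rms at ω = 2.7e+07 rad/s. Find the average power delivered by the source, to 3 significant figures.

1.31 mW

X_C = 1/(ωC) = 407 Ω
Parallel: admittances add. Y = 1/R + jωC
Y = (0.000270 + j0.00245) S
|Y| = 0.00247 S → |Z| = 1/|Y| = 405 Ω, ∠Z = −∠Y = -83.7°
I = V/|Z| = 5.43 mA
P = VI cos φ = 2.2 × 0.00543 × cos(-83.7°) = 1.31 mW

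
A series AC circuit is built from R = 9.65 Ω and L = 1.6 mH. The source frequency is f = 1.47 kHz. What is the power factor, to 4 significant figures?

ω = 2πf = 9236 rad/s
X_L = ωL = 14.78 Ω
Z = 9.650 + j14.78 Ω
|Z| = √(9.650² + 14.78²) = 17.65 Ω
∠Z = arctan(14.78/9.650) = 56.86°
cos φ = cos(56.86°) = 0.5468

0.5468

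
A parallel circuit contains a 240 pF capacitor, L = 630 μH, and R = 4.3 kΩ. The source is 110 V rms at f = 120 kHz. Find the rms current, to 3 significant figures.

ω = 2πf = 754000 rad/s
X_L = ωL = 475 Ω
X_C = 1/(ωC) = 5530 Ω
Parallel: admittances add. Y = 1/R + 1/(jωL) + jωC
Y = (0.000233 − j0.00192) S
|Y| = 0.00194 S → |Z| = 1/|Y| = 516 Ω, ∠Z = −∠Y = 83.1°
I = V/|Z| = 110/516 = 213 mA

213 mA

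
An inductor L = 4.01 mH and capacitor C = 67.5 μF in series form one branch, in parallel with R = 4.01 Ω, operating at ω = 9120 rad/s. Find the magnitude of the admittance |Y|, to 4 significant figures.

251.0 mS

X_L = ωL = 36.57 Ω
X_C = 1/(ωC) = 1.624 Ω
Branch 1: Z₁ = R = 4.010 Ω
Branch 2 (series LC): Z₂ = j(X_L − X_C) = j34.95 Ω
Parallel: Z = Z₁Z₂/(Z₁+Z₂), |Z| = 3.984 Ω, ∠Z = 6.546°
|Y| = 1/|Z| = 251.0 mS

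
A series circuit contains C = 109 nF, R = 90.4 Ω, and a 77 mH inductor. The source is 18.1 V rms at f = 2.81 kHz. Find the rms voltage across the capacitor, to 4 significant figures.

ω = 2πf = 17660 rad/s
X_L = ωL = 1359 Ω
X_C = 1/(ωC) = 519.6 Ω
Net reactance X = X_L − X_C = 839.9 Ω
Z = 90.40 + j839.9 Ω
|Z| = √(90.40² + 839.9²) = 844.7 Ω
I = V/|Z| = 21.43 mA
V_C = I·|Z_C| = 0.02143 × 519.6 = 11.13 V

11.13 V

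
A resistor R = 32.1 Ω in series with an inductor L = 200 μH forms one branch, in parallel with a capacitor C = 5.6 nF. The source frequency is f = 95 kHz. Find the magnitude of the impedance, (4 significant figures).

ω = 2πf = 596900 rad/s
X_L = ωL = 119.4 Ω
X_C = 1/(ωC) = 299.2 Ω
Branch 1 (R+jX_L): Z₁ = 32.10 + j119.4 Ω, |Z₁| = 123.6 Ω
Branch 2 (−jX_C): Z₂ = −j299.2 Ω
Parallel: Z = Z₁Z₂/(Z₁+Z₂), |Z| = 202.5 Ω, ∠Z = 64.83°

202.5 Ω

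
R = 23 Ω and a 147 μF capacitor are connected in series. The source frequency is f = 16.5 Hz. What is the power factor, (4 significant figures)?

0.3308

ω = 2πf = 103.7 rad/s
X_C = 1/(ωC) = 65.62 Ω
Z = 23.00 − j65.62 Ω
|Z| = √(23.00² + 65.62²) = 69.53 Ω
∠Z = arctan(-65.62/23.00) = -70.68°
cos φ = cos(-70.68°) = 0.3308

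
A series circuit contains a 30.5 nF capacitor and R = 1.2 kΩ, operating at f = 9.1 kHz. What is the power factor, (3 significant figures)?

0.902

ω = 2πf = 57180 rad/s
X_C = 1/(ωC) = 573 Ω
Z = 1200 − j573 Ω
|Z| = √(1200² + 573²) = 1330 Ω
∠Z = arctan(-573/1200) = -25.5°
cos φ = cos(-25.5°) = 0.902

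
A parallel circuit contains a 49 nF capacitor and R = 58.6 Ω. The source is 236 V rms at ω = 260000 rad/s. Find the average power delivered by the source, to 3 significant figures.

950 W

X_C = 1/(ωC) = 78.5 Ω
Parallel: admittances add. Y = 1/R + jωC
Y = (0.0171 + j0.0127) S
|Y| = 0.0213 S → |Z| = 1/|Y| = 47.0 Ω, ∠Z = −∠Y = -36.7°
I = V/|Z| = 5.03 A
P = VI cos φ = 236 × 5.03 × cos(-36.7°) = 950 W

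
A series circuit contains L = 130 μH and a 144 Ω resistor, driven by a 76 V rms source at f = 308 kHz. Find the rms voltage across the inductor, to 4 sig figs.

ω = 2πf = 1.935e+06 rad/s
X_L = ωL = 251.6 Ω
Z = 144.0 + j251.6 Ω
|Z| = √(144.0² + 251.6²) = 289.9 Ω
I = V/|Z| = 262.2 mA
V_L = I·|Z_L| = 0.2622 × 251.6 = 65.96 V

65.96 V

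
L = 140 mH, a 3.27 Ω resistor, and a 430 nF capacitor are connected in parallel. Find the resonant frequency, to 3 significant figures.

649 Hz

ω₀ = 1/√(LC) = 1/√(0.14 × 4.3e-07) = 4076 rad/s
f₀ = ω₀/(2π) = 649 Hz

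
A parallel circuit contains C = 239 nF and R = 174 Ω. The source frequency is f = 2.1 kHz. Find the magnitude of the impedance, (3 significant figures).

153 Ω

ω = 2πf = 13190 rad/s
X_C = 1/(ωC) = 317 Ω
Parallel: admittances add. Y = 1/R + jωC
Y = (0.00575 + j0.00315) S
|Y| = 0.00656 S → |Z| = 1/|Y| = 153 Ω, ∠Z = −∠Y = -28.8°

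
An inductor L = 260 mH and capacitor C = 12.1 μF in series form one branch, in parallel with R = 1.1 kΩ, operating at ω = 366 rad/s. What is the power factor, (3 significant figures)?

0.118

X_L = ωL = 95.2 Ω
X_C = 1/(ωC) = 226 Ω
Branch 1: Z₁ = R = 1100 Ω
Branch 2 (series LC): Z₂ = j(X_L − X_C) = −j131 Ω
Parallel: Z = Z₁Z₂/(Z₁+Z₂), |Z| = 130 Ω, ∠Z = -83.2°
cos φ = cos(-83.2°) = 0.118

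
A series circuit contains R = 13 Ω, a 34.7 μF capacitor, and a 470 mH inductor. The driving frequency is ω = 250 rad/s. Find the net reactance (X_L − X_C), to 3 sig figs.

2.23 Ω

X_L = ωL = 118 Ω
X_C = 1/(ωC) = 115 Ω
X = 118 − 115 = 2.23 Ω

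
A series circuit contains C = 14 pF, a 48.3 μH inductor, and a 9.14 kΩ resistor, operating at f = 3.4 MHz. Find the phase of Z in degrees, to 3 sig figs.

ω = 2πf = 2.136e+07 rad/s
X_L = ωL = 1030 Ω
X_C = 1/(ωC) = 3340 Ω
Net reactance X = X_L − X_C = -2310 Ω
Z = 9140 − j2310 Ω
|Z| = √(9140² + 2310²) = 9430 Ω
∠Z = arctan(-2310/9140) = -14.2°

-14.2°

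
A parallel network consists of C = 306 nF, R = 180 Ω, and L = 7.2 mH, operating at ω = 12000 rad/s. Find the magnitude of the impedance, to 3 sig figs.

104 Ω

X_L = ωL = 86.4 Ω
X_C = 1/(ωC) = 272 Ω
Parallel: admittances add. Y = 1/R + 1/(jωL) + jωC
Y = (0.00556 − j0.00790) S
|Y| = 0.00966 S → |Z| = 1/|Y| = 104 Ω, ∠Z = −∠Y = 54.9°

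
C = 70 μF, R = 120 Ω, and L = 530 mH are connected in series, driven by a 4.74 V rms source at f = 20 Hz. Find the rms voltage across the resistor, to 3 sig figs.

ω = 2πf = 125.7 rad/s
X_L = ωL = 66.6 Ω
X_C = 1/(ωC) = 114 Ω
Net reactance X = X_L − X_C = -47.1 Ω
Z = 120 − j47.1 Ω
|Z| = √(120² + 47.1²) = 129 Ω
I = V/|Z| = 36.8 mA
V_R = I·|Z_R| = 0.0368 × 120 = 4.41 V

4.41 V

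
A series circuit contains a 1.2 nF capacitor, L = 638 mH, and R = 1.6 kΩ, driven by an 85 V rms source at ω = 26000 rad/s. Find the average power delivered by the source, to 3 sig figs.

X_L = ωL = 16600 Ω
X_C = 1/(ωC) = 32100 Ω
Net reactance X = X_L − X_C = -15500 Ω
Z = 1600 − j15500 Ω
|Z| = √(1600² + 15500²) = 15500 Ω
∠Z = arctan(-15500/1600) = -84.1°
I = V/|Z| = 5.47 mA
P = VI cos φ = 85 × 0.00547 × cos(-84.1°) = 47.8 mW

47.8 mW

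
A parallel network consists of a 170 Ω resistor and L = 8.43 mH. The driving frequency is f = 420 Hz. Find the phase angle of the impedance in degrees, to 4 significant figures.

ω = 2πf = 2639 rad/s
X_L = ωL = 22.25 Ω
Parallel: admittances add. Y = 1/R + 1/(jωL)
Y = (0.005882 − j0.04495) S
|Y| = 0.04533 S → |Z| = 1/|Y| = 22.06 Ω, ∠Z = −∠Y = 82.54°

82.54°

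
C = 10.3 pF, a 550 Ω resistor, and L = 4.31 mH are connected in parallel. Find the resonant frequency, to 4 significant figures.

ω₀ = 1/√(LC) = 1/√(0.00431 × 1.03e-11) = 4.746e+06 rad/s
f₀ = ω₀/(2π) = 755.4 kHz

755.4 kHz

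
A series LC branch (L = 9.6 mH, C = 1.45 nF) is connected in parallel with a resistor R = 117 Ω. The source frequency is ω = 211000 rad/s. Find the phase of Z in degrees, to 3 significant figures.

X_L = ωL = 2030 Ω
X_C = 1/(ωC) = 3270 Ω
Branch 1: Z₁ = R = 117 Ω
Branch 2 (series LC): Z₂ = j(X_L − X_C) = −j1240 Ω
Parallel: Z = Z₁Z₂/(Z₁+Z₂), |Z| = 116 Ω, ∠Z = -5.38°

-5.38°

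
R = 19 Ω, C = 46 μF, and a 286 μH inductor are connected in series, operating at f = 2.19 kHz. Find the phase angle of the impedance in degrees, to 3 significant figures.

ω = 2πf = 13760 rad/s
X_L = ωL = 3.94 Ω
X_C = 1/(ωC) = 1.58 Ω
Net reactance X = X_L − X_C = 2.36 Ω
Z = 19.0 + j2.36 Ω
|Z| = √(19.0² + 2.36²) = 19.1 Ω
∠Z = arctan(2.36/19.0) = 7.07°

7.07°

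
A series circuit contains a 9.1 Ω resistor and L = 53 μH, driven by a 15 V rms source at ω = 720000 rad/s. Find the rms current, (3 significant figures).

X_L = ωL = 38.2 Ω
Z = 9.10 + j38.2 Ω
|Z| = √(9.10² + 38.2²) = 39.2 Ω
I = V/|Z| = 15/39.2 = 382 mA

382 mA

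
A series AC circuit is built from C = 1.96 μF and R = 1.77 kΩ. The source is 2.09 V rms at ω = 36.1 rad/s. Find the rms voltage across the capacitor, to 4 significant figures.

X_C = 1/(ωC) = 14130 Ω
Z = 1770 − j14130 Ω
|Z| = √(1770² + 14130²) = 14240 Ω
I = V/|Z| = 146.7 μA
V_C = I·|Z_C| = 0.0001467 × 14130 = 2.074 V

2.074 V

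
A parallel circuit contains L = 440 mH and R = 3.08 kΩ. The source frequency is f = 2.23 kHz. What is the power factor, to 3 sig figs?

0.895

ω = 2πf = 14010 rad/s
X_L = ωL = 6170 Ω
Parallel: admittances add. Y = 1/R + 1/(jωL)
Y = (0.000325 − j0.000162) S
|Y| = 0.000363 S → |Z| = 1/|Y| = 2760 Ω, ∠Z = −∠Y = 26.5°
cos φ = cos(26.5°) = 0.895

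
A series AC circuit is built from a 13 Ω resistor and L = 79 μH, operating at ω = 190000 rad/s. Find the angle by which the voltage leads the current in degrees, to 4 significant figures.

X_L = ωL = 15.01 Ω
Z = 13.00 + j15.01 Ω
|Z| = √(13.00² + 15.01²) = 19.86 Ω
∠Z = arctan(15.01/13.00) = 49.10°

49.10°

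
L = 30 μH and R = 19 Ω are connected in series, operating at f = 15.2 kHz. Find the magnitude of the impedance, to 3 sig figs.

ω = 2πf = 95500 rad/s
X_L = ωL = 2.87 Ω
Z = 19.0 + j2.87 Ω
|Z| = √(19.0² + 2.87²) = 19.2 Ω

19.2 Ω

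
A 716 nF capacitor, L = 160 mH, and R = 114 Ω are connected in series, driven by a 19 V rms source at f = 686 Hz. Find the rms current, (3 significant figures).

49.6 mA

ω = 2πf = 4310 rad/s
X_L = ωL = 690 Ω
X_C = 1/(ωC) = 324 Ω
Net reactance X = X_L − X_C = 366 Ω
Z = 114 + j366 Ω
|Z| = √(114² + 366²) = 383 Ω
I = V/|Z| = 19/383 = 49.6 mA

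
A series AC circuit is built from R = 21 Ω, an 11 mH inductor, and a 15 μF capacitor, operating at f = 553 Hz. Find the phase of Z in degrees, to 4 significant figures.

42.19°

ω = 2πf = 3475 rad/s
X_L = ωL = 38.22 Ω
X_C = 1/(ωC) = 19.19 Ω
Net reactance X = X_L − X_C = 19.03 Ω
Z = 21.00 + j19.03 Ω
|Z| = √(21.00² + 19.03²) = 28.34 Ω
∠Z = arctan(19.03/21.00) = 42.19°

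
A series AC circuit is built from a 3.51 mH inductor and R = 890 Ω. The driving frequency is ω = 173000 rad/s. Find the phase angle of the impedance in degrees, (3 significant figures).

X_L = ωL = 607 Ω
Z = 890 + j607 Ω
|Z| = √(890² + 607²) = 1080 Ω
∠Z = arctan(607/890) = 34.3°

34.3°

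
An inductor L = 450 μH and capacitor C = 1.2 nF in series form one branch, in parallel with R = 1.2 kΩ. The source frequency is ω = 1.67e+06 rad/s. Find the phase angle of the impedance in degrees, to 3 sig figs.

78.1°

X_L = ωL = 752 Ω
X_C = 1/(ωC) = 499 Ω
Branch 1: Z₁ = R = 1200 Ω
Branch 2 (series LC): Z₂ = j(X_L − X_C) = j252 Ω
Parallel: Z = Z₁Z₂/(Z₁+Z₂), |Z| = 247 Ω, ∠Z = 78.1°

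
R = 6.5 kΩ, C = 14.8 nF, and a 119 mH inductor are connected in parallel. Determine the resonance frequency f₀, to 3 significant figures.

3.79 kHz

ω₀ = 1/√(LC) = 1/√(0.119 × 1.48e-08) = 23830 rad/s
f₀ = ω₀/(2π) = 3.79 kHz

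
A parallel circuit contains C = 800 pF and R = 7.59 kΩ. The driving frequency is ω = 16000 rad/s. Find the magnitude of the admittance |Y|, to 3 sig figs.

X_C = 1/(ωC) = 78100 Ω
Parallel: admittances add. Y = 1/R + jωC
Y = (0.000132 + j1.28e-05) S
|Y| = 0.000132 S → |Z| = 1/|Y| = 7550 Ω, ∠Z = −∠Y = -5.55°

132 μS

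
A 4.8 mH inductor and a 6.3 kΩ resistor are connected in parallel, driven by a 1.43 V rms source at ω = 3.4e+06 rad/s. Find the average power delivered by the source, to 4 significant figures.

324.6 μW

X_L = ωL = 16320 Ω
Parallel: admittances add. Y = 1/R + 1/(jωL)
Y = (0.0001587 − j6.127e-05) S
|Y| = 0.0001701 S → |Z| = 1/|Y| = 5877 Ω, ∠Z = −∠Y = 21.11°
I = V/|Z| = 243.3 μA
P = VI cos φ = 1.43 × 0.0002433 × cos(21.11°) = 324.6 μW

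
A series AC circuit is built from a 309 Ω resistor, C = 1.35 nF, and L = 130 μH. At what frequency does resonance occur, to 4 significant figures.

379.9 kHz

ω₀ = 1/√(LC) = 1/√(0.00013 × 1.35e-09) = 2.387e+06 rad/s
f₀ = ω₀/(2π) = 379.9 kHz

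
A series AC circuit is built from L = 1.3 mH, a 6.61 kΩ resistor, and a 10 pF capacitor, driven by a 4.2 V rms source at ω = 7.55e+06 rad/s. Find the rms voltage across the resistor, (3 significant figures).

3.73 V

X_L = ωL = 9820 Ω
X_C = 1/(ωC) = 13200 Ω
Net reactance X = X_L − X_C = -3430 Ω
Z = 6610 − j3430 Ω
|Z| = √(6610² + 3430²) = 7450 Ω
I = V/|Z| = 564 μA
V_R = I·|Z_R| = 0.000564 × 6610 = 3.73 V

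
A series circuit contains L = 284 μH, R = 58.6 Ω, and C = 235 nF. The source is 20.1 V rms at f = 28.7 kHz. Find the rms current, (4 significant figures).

ω = 2πf = 180300 rad/s
X_L = ωL = 51.21 Ω
X_C = 1/(ωC) = 23.60 Ω
Net reactance X = X_L − X_C = 27.62 Ω
Z = 58.60 + j27.62 Ω
|Z| = √(58.60² + 27.62²) = 64.78 Ω
I = V/|Z| = 20.1/64.78 = 310.3 mA

310.3 mA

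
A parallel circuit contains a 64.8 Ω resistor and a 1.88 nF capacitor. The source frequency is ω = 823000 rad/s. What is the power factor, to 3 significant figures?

0.995

X_C = 1/(ωC) = 646 Ω
Parallel: admittances add. Y = 1/R + jωC
Y = (0.0154 + j0.00155) S
|Y| = 0.0155 S → |Z| = 1/|Y| = 64.5 Ω, ∠Z = −∠Y = -5.73°
cos φ = cos(-5.73°) = 0.995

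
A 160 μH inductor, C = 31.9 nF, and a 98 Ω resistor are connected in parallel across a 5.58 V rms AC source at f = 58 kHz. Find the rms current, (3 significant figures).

64.7 mA

ω = 2πf = 364400 rad/s
X_L = ωL = 58.3 Ω
X_C = 1/(ωC) = 86.0 Ω
Parallel: admittances add. Y = 1/R + 1/(jωL) + jωC
Y = (0.0102 − j0.00553) S
|Y| = 0.0116 S → |Z| = 1/|Y| = 86.2 Ω, ∠Z = −∠Y = 28.4°
I = V/|Z| = 5.58/86.2 = 64.7 mA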